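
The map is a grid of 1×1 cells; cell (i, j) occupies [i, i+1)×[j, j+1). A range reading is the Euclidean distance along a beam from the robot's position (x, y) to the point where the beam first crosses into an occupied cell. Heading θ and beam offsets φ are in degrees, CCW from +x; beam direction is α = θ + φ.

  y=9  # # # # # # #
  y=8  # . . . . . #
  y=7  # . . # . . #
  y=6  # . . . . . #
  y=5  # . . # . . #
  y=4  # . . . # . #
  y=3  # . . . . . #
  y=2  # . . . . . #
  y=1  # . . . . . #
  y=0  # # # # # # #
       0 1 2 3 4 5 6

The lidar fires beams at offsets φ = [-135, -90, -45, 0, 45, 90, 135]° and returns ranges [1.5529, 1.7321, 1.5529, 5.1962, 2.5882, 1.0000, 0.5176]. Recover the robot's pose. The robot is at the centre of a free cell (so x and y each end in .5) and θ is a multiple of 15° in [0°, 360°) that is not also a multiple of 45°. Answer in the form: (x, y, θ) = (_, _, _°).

(x, y, θ) = (5.5, 7.5, 210°)

Enumerate (i+0.5, j+0.5, θ) over the 37 free cells and 16 admissible headings. For each, cast all 7 beams and compare to the given ranges.
  (1.5, 3.5, 330°): beam 1 = 0.5176 ≠ 1.5529 ✗
  (4.5, 5.5, 330°): beam 1 = 0.5176 ≠ 1.5529 ✗
  (3.5, 3.5, 165°): beam 1 = 1.0000 ≠ 1.5529 ✗
  (1.5, 1.5, 15°): beam 1 = 0.5774 ≠ 1.5529 ✗
  …
  (5.5, 7.5, 210°): r_1=1.5529, r_2=1.7321, r_3=1.5529, r_4=5.1962, r_5=2.5882, r_6=1.0000, r_7=0.5176 — all match ✓
No second candidate reproduces the full scan.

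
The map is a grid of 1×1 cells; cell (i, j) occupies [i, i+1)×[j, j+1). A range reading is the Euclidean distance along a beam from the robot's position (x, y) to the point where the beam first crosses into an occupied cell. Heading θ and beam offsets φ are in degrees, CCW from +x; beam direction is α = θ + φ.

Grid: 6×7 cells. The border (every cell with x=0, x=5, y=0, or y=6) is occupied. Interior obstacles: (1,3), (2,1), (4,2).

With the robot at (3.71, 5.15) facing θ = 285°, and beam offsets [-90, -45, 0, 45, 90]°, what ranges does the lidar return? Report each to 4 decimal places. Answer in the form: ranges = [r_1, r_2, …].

beam 1: φ=-90°, α=195°
  d=(-0.9659,-0.2588)  start (3,5)  tX=0.7350 tY=0.5796  stride 1/|dx|=1.0353 1/|dy|=3.8637
    cross y-line → (3,4), t=0.5796
    cross x-line → (2,4), t=0.7350
    cross x-line → (1,4), t=1.7703
    cross x-line → (0,4), t=2.8056 (wall)
  → r_1 = 2.8056
beam 2: φ=-45°, α=240°
  d=(-0.5000,-0.8660)  start (3,5)  tX=1.4200 tY=0.1732  stride 1/|dx|=2.0000 1/|dy|=1.1547
    cross y-line → (3,4), t=0.1732
    cross y-line → (3,3), t=1.3279
    cross x-line → (2,3), t=1.4200
    cross y-line → (2,2), t=2.4826
    cross x-line → (1,2), t=3.4200
    cross y-line → (1,1), t=3.6373
    cross y-line → (1,0), t=4.7920 (wall)
  → r_2 = 4.7920
beam 3: φ=0°, α=285°
  d=(0.2588,-0.9659)  start (3,5)  tX=1.1205 tY=0.1553  stride 1/|dx|=3.8637 1/|dy|=1.0353
    cross y-line → (3,4), t=0.1553
    cross x-line → (4,4), t=1.1205
    cross y-line → (4,3), t=1.1906
    cross y-line → (4,2), t=2.2258 (wall)
  → r_3 = 2.2258
beam 4: φ=45°, α=330°
  d=(0.8660,-0.5000)  start (3,5)  tX=0.3349 tY=0.3000  stride 1/|dx|=1.1547 1/|dy|=2.0000
    cross y-line → (3,4), t=0.3000
    cross x-line → (4,4), t=0.3349
    cross x-line → (5,4), t=1.4896 (wall)
  → r_4 = 1.4896
beam 5: φ=90°, α=15°
  d=(0.9659,0.2588)  start (3,5)  tX=0.3002 tY=3.2841  stride 1/|dx|=1.0353 1/|dy|=3.8637
    cross x-line → (4,5), t=0.3002
    cross x-line → (5,5), t=1.3355 (wall)
  → r_5 = 1.3355

ranges = [2.8056, 4.7920, 2.2258, 1.4896, 1.3355]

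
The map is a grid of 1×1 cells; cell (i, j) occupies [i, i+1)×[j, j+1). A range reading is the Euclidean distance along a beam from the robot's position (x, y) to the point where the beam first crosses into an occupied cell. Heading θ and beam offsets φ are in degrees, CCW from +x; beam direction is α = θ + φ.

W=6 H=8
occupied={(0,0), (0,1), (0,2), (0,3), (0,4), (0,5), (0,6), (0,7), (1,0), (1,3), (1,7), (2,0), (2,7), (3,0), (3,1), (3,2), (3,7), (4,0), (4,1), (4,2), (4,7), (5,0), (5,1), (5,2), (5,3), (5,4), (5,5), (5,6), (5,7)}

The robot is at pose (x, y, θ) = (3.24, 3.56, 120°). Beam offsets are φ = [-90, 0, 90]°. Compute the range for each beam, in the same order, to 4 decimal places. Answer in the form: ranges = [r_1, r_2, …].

beam 1: φ=-90°, α=30°
  cosα=0.8660 sinα=0.5000 | (3,3) | tMaxX 0.8776 tMaxY 0.8800 | tΔX 1.1547 tΔY 2.0000
    t=0.8776 [x] (4,3)
    t=0.8800 [y] (4,4)
    t=2.0323 [x] (5,4) — stop
  → r_1 = 2.0323
beam 2: φ=0°, α=120°
  cosα=-0.5000 sinα=0.8660 | (3,3) | tMaxX 0.4800 tMaxY 0.5081 | tΔX 2.0000 tΔY 1.1547
    t=0.4800 [x] (2,3)
    t=0.5081 [y] (2,4)
    t=1.6628 [y] (2,5)
    t=2.4800 [x] (1,5)
    t=2.8175 [y] (1,6)
    t=3.9722 [y] (1,7) — stop
  → r_2 = 3.9722
beam 3: φ=90°, α=210°
  cosα=-0.8660 sinα=-0.5000 | (3,3) | tMaxX 0.2771 tMaxY 1.1200 | tΔX 1.1547 tΔY 2.0000
    t=0.2771 [x] (2,3)
    t=1.1200 [y] (2,2)
    t=1.4318 [x] (1,2)
    t=2.5865 [x] (0,2) — stop
  → r_3 = 2.5865

ranges = [2.0323, 3.9722, 2.5865]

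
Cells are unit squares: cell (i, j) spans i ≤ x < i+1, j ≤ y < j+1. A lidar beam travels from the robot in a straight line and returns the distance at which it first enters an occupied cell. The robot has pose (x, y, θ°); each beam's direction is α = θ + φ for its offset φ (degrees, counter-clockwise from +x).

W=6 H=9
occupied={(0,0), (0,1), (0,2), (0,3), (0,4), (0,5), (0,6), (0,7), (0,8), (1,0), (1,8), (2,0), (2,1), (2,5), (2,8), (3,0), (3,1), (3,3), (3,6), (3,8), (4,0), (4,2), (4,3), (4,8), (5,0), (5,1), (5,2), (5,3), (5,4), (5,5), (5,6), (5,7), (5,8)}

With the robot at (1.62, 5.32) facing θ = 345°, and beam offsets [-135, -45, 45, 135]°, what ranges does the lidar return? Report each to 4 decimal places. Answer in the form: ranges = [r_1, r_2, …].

beam 1: φ=-135°, α=210°
  direction (-0.8660, -0.5000); cell (1,5); t to first gridline: x 0.7159, y 0.6400 (then +1.1547 / +2.0000)
    (1,4) via y @ 0.6400
    (0,4) via x @ 0.7159  # hit
  → r_1 = 0.7159
beam 2: φ=-45°, α=300°
  direction (0.5000, -0.8660); cell (1,5); t to first gridline: x 0.7600, y 0.3695 (then +2.0000 / +1.1547)
    (1,4) via y @ 0.3695
    (2,4) via x @ 0.7600
    (2,3) via y @ 1.5242
    (2,2) via y @ 2.6789
    (3,2) via x @ 2.7600
    (3,1) via y @ 3.8336  # hit
  → r_2 = 3.8336
beam 3: φ=45°, α=30°
  direction (0.8660, 0.5000); cell (1,5); t to first gridline: x 0.4388, y 1.3600 (then +1.1547 / +2.0000)
    (2,5) via x @ 0.4388  # hit
  → r_3 = 0.4388
beam 4: φ=135°, α=120°
  direction (-0.5000, 0.8660); cell (1,5); t to first gridline: x 1.2400, y 0.7852 (then +2.0000 / +1.1547)
    (1,6) via y @ 0.7852
    (0,6) via x @ 1.2400  # hit
  → r_4 = 1.2400

ranges = [0.7159, 3.8336, 0.4388, 1.2400]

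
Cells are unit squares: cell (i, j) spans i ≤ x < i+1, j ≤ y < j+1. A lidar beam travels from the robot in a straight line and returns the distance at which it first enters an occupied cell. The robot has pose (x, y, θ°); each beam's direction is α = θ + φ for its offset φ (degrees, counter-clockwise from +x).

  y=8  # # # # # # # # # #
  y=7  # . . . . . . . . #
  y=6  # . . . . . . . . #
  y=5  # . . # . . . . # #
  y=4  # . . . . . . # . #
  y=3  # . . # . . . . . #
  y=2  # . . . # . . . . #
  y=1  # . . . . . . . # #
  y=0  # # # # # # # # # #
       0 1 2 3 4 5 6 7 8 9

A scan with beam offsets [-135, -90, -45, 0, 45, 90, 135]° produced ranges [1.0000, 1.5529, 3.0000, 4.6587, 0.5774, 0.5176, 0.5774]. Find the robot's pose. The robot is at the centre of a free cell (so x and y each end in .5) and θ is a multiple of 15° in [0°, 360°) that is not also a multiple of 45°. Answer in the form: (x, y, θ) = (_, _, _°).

Enumerate (i+0.5, j+0.5, θ) over the 50 free cells and 16 admissible headings. For each, cast all 7 beams and compare to the given ranges.
  (7.5, 1.5, 240°): beam 1 = 6.7293 ≠ 1.0000 ✗
  (6.5, 1.5, 255°): beam 1 = 5.0000 ≠ 1.0000 ✗
  (5.5, 6.5, 105°): beam 1 = 2.8868 ≠ 1.0000 ✗
  (7.5, 6.5, 285°): beam 1 = 3.0000 ≠ 1.0000 ✗
  (2.5, 4.5, 300°): beam 1 = 1.5529 ≠ 1.0000 ✗
  …
  (8.5, 6.5, 195°): r_1=1.0000, r_2=1.5529, r_3=3.0000, r_4=4.6587, r_5=0.5774, r_6=0.5176, r_7=0.5774 — all match ✓
Unique over the lattice → pose = (8.5, 6.5, 195°).

(x, y, θ) = (8.5, 6.5, 195°)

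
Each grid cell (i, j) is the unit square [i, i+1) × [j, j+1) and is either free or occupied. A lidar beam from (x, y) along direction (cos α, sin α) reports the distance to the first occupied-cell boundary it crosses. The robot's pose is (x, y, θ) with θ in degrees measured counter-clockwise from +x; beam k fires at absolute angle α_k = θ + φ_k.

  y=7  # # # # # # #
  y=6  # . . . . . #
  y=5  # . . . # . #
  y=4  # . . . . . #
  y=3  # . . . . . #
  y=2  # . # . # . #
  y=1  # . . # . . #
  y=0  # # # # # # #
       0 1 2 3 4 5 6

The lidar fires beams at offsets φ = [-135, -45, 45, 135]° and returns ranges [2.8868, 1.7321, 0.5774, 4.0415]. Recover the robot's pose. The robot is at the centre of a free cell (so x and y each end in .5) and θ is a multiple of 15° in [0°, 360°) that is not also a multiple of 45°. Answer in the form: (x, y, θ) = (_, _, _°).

The pose lattice has 26·16 = 416 candidates. Test each by forward raycasting.
  (1.5, 2.5, 240°): beam 1 = 1.9319 ≠ 2.8868 ✗
  (5.5, 3.5, 285°): beam 1 = 5.1962 ≠ 2.8868 ✗
  (2.5, 5.5, 150°): beam 1 = 1.5529 ≠ 2.8868 ✗
  …
  (4.5, 4.5, 15°): r_1=2.8868, r_2=1.7321, r_3=0.5774, r_4=4.0415 — all match ✓
No second candidate reproduces the full scan.

(x, y, θ) = (4.5, 4.5, 15°)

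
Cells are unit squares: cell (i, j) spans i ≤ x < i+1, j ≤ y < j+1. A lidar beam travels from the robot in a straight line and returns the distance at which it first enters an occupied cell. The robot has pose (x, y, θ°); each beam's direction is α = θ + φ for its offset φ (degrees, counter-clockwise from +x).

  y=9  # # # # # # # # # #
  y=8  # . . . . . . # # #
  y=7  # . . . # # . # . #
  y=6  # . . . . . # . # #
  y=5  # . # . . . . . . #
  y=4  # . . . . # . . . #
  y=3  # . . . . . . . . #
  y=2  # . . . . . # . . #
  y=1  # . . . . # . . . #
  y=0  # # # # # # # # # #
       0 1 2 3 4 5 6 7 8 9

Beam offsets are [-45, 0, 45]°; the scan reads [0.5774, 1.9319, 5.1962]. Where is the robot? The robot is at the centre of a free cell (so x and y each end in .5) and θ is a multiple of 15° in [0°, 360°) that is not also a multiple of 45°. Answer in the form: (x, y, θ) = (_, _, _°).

(x, y, θ) = (1.5, 5.5, 255°)

The pose lattice has 53·16 = 848 candidates. Test each by forward raycasting.
  (2.5, 8.5, 255°): beam 1 = 1.7321 ≠ 0.5774 ✗
  (1.5, 7.5, 75°): beam 1 = 3.0000 ≠ 0.5774 ✗
  (7.5, 5.5, 300°): beam 1 = 2.5882 ≠ 0.5774 ✗
  (4.5, 3.5, 345°): beam 1 = 1.7321 ≠ 0.5774 ✗
  (6.5, 1.5, 60°): beam 1 = 2.5882 ≠ 0.5774 ✗
  …
  (1.5, 5.5, 255°): r_1=0.5774, r_2=1.9319, r_3=5.1962 — all match ✓
Unique over the lattice → pose = (1.5, 5.5, 255°).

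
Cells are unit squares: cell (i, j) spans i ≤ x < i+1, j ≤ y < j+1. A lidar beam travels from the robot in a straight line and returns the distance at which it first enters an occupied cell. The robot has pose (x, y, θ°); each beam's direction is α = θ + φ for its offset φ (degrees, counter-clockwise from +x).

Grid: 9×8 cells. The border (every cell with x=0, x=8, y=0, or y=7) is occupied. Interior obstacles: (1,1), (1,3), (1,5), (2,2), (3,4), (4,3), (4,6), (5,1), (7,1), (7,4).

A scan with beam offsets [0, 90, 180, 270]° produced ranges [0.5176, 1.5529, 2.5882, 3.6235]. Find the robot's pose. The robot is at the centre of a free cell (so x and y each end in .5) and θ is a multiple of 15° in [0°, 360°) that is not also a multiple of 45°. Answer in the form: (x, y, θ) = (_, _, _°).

(x, y, θ) = (5.5, 3.5, 165°)

Enumerate (i+0.5, j+0.5, θ) over the 32 free cells and 16 admissible headings. For each, cast all 4 beams and compare to the given ranges.
  (2.5, 3.5, 240°): beam 1 = 0.5774 ≠ 0.5176 ✗
  (4.5, 2.5, 75°): beam 3 = 1.5529 ≠ 2.5882 ✗
  (2.5, 4.5, 150°): beam 1 = 1.0000 ≠ 0.5176 ✗
  (2.5, 6.5, 300°): beam 1 = 1.7321 ≠ 0.5176 ✗
  (7.5, 5.5, 165°): beam 1 = 2.5882 ≠ 0.5176 ✗
  …
  (5.5, 3.5, 165°): r_1=0.5176, r_2=1.5529, r_3=2.5882, r_4=3.6235 — all match ✓
Unique over the lattice → pose = (5.5, 3.5, 165°).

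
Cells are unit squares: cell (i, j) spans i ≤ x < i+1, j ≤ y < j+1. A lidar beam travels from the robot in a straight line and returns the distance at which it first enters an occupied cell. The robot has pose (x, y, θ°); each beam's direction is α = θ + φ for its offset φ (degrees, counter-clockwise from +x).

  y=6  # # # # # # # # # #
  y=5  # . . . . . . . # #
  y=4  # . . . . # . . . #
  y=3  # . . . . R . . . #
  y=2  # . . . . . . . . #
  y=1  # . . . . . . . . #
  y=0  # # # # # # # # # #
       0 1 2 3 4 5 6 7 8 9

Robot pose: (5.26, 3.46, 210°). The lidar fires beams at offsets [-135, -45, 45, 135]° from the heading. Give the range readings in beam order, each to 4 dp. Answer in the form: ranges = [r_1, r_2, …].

beam 1: φ=-135°, α=75°
  direction (0.2588, 0.9659); cell (5,3); t to first gridline: x 2.8591, y 0.5590 (then +3.8637 / +1.0353)
    (5,4) via y @ 0.5590  # hit
  → r_1 = 0.5590
beam 2: φ=-45°, α=165°
  direction (-0.9659, 0.2588); cell (5,3); t to first gridline: x 0.2692, y 2.0864 (then +1.0353 / +3.8637)
    (4,3) via x @ 0.2692
    (3,3) via x @ 1.3044
    (3,4) via y @ 2.0864
    (2,4) via x @ 2.3397
    (1,4) via x @ 3.3750
    (0,4) via x @ 4.4103  # hit
  → r_2 = 4.4103
beam 3: φ=45°, α=255°
  direction (-0.2588, -0.9659); cell (5,3); t to first gridline: x 1.0046, y 0.4762 (then +3.8637 / +1.0353)
    (5,2) via y @ 0.4762
    (4,2) via x @ 1.0046
    (4,1) via y @ 1.5115
    (4,0) via y @ 2.5468  # hit
  → r_3 = 2.5468
beam 4: φ=135°, α=345°
  direction (0.9659, -0.2588); cell (5,3); t to first gridline: x 0.7661, y 1.7773 (then +1.0353 / +3.8637)
    (6,3) via x @ 0.7661
    (6,2) via y @ 1.7773
    (7,2) via x @ 1.8014
    (8,2) via x @ 2.8367
    (9,2) via x @ 3.8719  # hit
  → r_4 = 3.8719

ranges = [0.5590, 4.4103, 2.5468, 3.8719]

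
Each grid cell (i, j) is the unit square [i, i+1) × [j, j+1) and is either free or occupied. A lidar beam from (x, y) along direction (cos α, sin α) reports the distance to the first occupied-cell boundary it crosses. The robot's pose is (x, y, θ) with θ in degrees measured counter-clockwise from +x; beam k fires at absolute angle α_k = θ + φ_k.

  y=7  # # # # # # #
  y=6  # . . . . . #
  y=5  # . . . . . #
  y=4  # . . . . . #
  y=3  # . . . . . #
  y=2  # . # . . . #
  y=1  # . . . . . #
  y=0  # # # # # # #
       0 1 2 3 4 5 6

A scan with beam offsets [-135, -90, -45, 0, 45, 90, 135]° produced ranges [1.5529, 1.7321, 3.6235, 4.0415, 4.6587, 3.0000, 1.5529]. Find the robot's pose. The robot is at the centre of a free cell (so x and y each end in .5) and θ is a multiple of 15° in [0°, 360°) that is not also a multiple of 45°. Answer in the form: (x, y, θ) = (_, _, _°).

(x, y, θ) = (4.5, 5.5, 210°)

The pose lattice has 29·16 = 464 candidates. Test each by forward raycasting.
  (3.5, 2.5, 300°): beam 1 = 0.5176 ≠ 1.5529 ✗
  (3.5, 2.5, 120°): beam 1 = 2.5882 ≠ 1.5529 ✗
  (4.5, 5.5, 330°): beam 1 = 3.6235 ≠ 1.5529 ✗
  (5.5, 6.5, 300°): beam 1 = 1.9319 ≠ 1.5529 ✗
  …
  (4.5, 5.5, 210°): r_1=1.5529, r_2=1.7321, r_3=3.6235, r_4=4.0415, r_5=4.6587, r_6=3.0000, r_7=1.5529 — all match ✓
Unique over the lattice → pose = (4.5, 5.5, 210°).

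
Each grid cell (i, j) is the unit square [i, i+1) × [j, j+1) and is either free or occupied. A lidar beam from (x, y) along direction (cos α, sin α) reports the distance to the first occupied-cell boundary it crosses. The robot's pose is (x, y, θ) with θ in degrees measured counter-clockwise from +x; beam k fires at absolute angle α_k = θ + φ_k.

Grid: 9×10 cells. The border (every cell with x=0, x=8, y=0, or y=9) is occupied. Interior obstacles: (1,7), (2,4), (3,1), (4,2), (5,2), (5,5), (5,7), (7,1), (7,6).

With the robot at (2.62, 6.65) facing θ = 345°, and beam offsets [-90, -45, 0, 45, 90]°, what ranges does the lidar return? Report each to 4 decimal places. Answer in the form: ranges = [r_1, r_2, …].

ranges = [1.7082, 4.2147, 2.5114, 4.7000, 2.4329]

beam 1: φ=-90°, α=255°
  d=(-0.2588,-0.9659)  start (2,6)  tX=2.3955 tY=0.6729  stride 1/|dx|=3.8637 1/|dy|=1.0353
    cross y-line → (2,5), t=0.6729
    cross y-line → (2,4), t=1.7082 (wall)
  → r_1 = 1.7082
beam 2: φ=-45°, α=300°
  d=(0.5000,-0.8660)  start (2,6)  tX=0.7600 tY=0.7506  stride 1/|dx|=2.0000 1/|dy|=1.1547
    cross y-line → (2,5), t=0.7506
    cross x-line → (3,5), t=0.7600
    cross y-line → (3,4), t=1.9053
    cross x-line → (4,4), t=2.7600
    cross y-line → (4,3), t=3.0600
    cross y-line → (4,2), t=4.2147 (wall)
  → r_2 = 4.2147
beam 3: φ=0°, α=345°
  d=(0.9659,-0.2588)  start (2,6)  tX=0.3934 tY=2.5114  stride 1/|dx|=1.0353 1/|dy|=3.8637
    cross x-line → (3,6), t=0.3934
    cross x-line → (4,6), t=1.4287
    cross x-line → (5,6), t=2.4640
    cross y-line → (5,5), t=2.5114 (wall)
  → r_3 = 2.5114
beam 4: φ=45°, α=30°
  d=(0.8660,0.5000)  start (2,6)  tX=0.4388 tY=0.7000  stride 1/|dx|=1.1547 1/|dy|=2.0000
    cross x-line → (3,6), t=0.4388
    cross y-line → (3,7), t=0.7000
    cross x-line → (4,7), t=1.5935
    cross y-line → (4,8), t=2.7000
    cross x-line → (5,8), t=2.7482
    cross x-line → (6,8), t=3.9029
    cross y-line → (6,9), t=4.7000 (wall)
  → r_4 = 4.7000
beam 5: φ=90°, α=75°
  d=(0.2588,0.9659)  start (2,6)  tX=1.4682 tY=0.3623  stride 1/|dx|=3.8637 1/|dy|=1.0353
    cross y-line → (2,7), t=0.3623
    cross y-line → (2,8), t=1.3976
    cross x-line → (3,8), t=1.4682
    cross y-line → (3,9), t=2.4329 (wall)
  → r_5 = 2.4329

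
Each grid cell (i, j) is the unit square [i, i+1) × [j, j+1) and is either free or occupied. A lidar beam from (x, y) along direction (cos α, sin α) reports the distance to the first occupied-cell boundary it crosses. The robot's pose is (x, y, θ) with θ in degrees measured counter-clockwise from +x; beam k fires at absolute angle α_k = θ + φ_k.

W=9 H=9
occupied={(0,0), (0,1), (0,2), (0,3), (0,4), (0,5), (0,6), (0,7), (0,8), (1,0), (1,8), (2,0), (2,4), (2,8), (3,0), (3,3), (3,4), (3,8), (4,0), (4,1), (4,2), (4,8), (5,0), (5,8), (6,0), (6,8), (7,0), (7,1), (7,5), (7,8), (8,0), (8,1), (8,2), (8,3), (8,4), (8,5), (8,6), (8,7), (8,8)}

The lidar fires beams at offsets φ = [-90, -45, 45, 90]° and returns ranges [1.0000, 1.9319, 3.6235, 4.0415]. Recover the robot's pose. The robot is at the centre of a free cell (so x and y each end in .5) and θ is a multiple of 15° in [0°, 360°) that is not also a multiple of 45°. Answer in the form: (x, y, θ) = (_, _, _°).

(x, y, θ) = (4.5, 5.5, 300°)

Enumerate (i+0.5, j+0.5, θ) over the 42 free cells and 16 admissible headings. For each, cast all 4 beams and compare to the given ranges.
  (6.5, 7.5, 75°): beam 1 = 1.5529 ≠ 1.0000 ✗
  (6.5, 7.5, 240°): beam 2 = 5.6940 ≠ 1.9319 ✗
  (5.5, 1.5, 195°): beam 1 = 6.7293 ≠ 1.0000 ✗
  (5.5, 3.5, 75°): beam 1 = 2.5882 ≠ 1.0000 ✗
  …
  (4.5, 5.5, 300°): r_1=1.0000, r_2=1.9319, r_3=3.6235, r_4=4.0415 — all match ✓
Only this pose fits every beam.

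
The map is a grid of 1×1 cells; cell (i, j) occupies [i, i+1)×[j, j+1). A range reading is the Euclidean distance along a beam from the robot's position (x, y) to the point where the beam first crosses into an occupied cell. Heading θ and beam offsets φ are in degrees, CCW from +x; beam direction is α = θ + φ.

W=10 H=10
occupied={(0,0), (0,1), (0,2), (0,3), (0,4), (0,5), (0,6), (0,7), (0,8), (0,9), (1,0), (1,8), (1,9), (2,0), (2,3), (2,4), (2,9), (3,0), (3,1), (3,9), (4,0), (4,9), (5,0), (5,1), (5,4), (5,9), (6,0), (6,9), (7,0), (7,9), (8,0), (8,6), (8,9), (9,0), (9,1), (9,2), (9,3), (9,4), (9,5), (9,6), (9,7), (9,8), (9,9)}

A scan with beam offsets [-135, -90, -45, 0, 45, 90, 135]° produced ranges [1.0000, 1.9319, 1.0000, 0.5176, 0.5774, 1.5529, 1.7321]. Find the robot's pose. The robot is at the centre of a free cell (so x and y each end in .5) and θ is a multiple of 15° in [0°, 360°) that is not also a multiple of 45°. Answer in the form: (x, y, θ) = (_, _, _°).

The pose lattice has 57·16 = 912 candidates. Test each by forward raycasting.
  (2.5, 2.5, 60°): beam 1 = 1.5529 ≠ 1.0000 ✗
  (7.5, 2.5, 345°): beam 1 = 1.7321 ≠ 1.0000 ✗
  (8.5, 3.5, 75°): beam 2 = 0.5176 ≠ 1.9319 ✗
  (7.5, 7.5, 195°): beam 1 = 1.7321 ≠ 1.0000 ✗
  …
  (1.5, 2.5, 165°): r_1=1.0000, r_2=1.9319, r_3=1.0000, r_4=0.5176, r_5=0.5774, r_6=1.5529, r_7=1.7321 — all match ✓
Only this pose fits every beam.

(x, y, θ) = (1.5, 2.5, 165°)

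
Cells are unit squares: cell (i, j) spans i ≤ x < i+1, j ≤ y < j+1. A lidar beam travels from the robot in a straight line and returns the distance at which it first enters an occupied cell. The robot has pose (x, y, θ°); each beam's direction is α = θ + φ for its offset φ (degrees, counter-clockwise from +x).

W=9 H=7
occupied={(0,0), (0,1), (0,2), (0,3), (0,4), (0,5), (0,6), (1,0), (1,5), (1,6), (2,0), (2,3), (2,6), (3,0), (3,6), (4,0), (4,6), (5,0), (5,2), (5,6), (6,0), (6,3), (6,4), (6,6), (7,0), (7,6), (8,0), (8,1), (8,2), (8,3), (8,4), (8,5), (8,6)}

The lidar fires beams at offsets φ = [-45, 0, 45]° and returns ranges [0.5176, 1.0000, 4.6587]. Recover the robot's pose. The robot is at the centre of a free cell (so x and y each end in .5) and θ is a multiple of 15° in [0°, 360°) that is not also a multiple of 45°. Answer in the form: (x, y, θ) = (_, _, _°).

(x, y, θ) = (5.5, 5.5, 150°)

The pose lattice has 30·16 = 480 candidates. Test each by forward raycasting.
  (3.5, 5.5, 210°): beam 1 = 1.5529 ≠ 0.5176 ✗
  (3.5, 1.5, 75°): beam 1 = 1.7321 ≠ 0.5176 ✗
  (7.5, 4.5, 195°): beam 1 = 0.5774 ≠ 0.5176 ✗
  (4.5, 3.5, 105°): beam 1 = 2.8868 ≠ 0.5176 ✗
  …
  (5.5, 5.5, 150°): r_1=0.5176, r_2=1.0000, r_3=4.6587 — all match ✓
Only this pose fits every beam.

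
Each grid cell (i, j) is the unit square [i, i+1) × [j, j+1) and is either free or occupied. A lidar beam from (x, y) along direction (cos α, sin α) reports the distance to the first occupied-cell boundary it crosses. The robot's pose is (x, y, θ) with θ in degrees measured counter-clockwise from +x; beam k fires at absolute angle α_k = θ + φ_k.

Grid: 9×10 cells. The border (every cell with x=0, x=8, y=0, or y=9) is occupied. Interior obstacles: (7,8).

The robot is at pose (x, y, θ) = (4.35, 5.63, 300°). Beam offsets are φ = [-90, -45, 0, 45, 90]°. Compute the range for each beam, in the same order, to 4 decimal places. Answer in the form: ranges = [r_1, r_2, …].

ranges = [3.8682, 4.7933, 5.3463, 3.7788, 4.2147]

beam 1: φ=-90°, α=210°
  direction (-0.8660, -0.5000); cell (4,5); t to first gridline: x 0.4041, y 1.2600 (then +1.1547 / +2.0000)
    (3,5) via x @ 0.4041
    (3,4) via y @ 1.2600
    (2,4) via x @ 1.5588
    (1,4) via x @ 2.7135
    (1,3) via y @ 3.2600
    (0,3) via x @ 3.8682  # hit
  → r_1 = 3.8682
beam 2: φ=-45°, α=255°
  direction (-0.2588, -0.9659); cell (4,5); t to first gridline: x 1.3523, y 0.6522 (then +3.8637 / +1.0353)
    (4,4) via y @ 0.6522
    (3,4) via x @ 1.3523
    (3,3) via y @ 1.6875
    (3,2) via y @ 2.7228
    (3,1) via y @ 3.7581
    (3,0) via y @ 4.7933  # hit
  → r_2 = 4.7933
beam 3: φ=0°, α=300°
  direction (0.5000, -0.8660); cell (4,5); t to first gridline: x 1.3000, y 0.7275 (then +2.0000 / +1.1547)
    (4,4) via y @ 0.7275
    (5,4) via x @ 1.3000
    (5,3) via y @ 1.8822
    (5,2) via y @ 3.0369
    (6,2) via x @ 3.3000
    (6,1) via y @ 4.1916
    (7,1) via x @ 5.3000
    (7,0) via y @ 5.3463  # hit
  → r_3 = 5.3463
beam 4: φ=45°, α=345°
  direction (0.9659, -0.2588); cell (4,5); t to first gridline: x 0.6729, y 2.4341 (then +1.0353 / +3.8637)
    (5,5) via x @ 0.6729
    (6,5) via x @ 1.7082
    (6,4) via y @ 2.4341
    (7,4) via x @ 2.7435
    (8,4) via x @ 3.7788  # hit
  → r_4 = 3.7788
beam 5: φ=90°, α=30°
  direction (0.8660, 0.5000); cell (4,5); t to first gridline: x 0.7506, y 0.7400 (then +1.1547 / +2.0000)
    (4,6) via y @ 0.7400
    (5,6) via x @ 0.7506
    (6,6) via x @ 1.9053
    (6,7) via y @ 2.7400
    (7,7) via x @ 3.0600
    (8,7) via x @ 4.2147  # hit
  → r_5 = 4.2147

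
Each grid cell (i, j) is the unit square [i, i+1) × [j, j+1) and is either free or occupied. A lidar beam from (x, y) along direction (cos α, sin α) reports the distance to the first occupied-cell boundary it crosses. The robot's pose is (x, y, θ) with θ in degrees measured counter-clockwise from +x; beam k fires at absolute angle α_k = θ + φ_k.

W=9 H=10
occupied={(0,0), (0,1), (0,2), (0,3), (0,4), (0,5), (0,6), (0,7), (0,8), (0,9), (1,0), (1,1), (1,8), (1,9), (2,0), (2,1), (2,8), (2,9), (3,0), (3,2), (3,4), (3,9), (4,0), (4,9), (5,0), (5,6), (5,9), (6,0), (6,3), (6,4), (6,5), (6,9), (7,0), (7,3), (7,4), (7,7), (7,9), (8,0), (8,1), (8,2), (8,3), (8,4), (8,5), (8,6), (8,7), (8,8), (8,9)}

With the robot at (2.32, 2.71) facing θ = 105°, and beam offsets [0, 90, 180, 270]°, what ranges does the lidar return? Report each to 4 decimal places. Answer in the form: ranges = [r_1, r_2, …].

beam 1: φ=0°, α=105°
  cosα=-0.2588 sinα=0.9659 | (2,2) | tMaxX 1.2364 tMaxY 0.3002 | tΔX 3.8637 tΔY 1.0353
    t=0.3002 [y] (2,3)
    t=1.2364 [x] (1,3)
    t=1.3355 [y] (1,4)
    t=2.3708 [y] (1,5)
    t=3.4061 [y] (1,6)
    t=4.4413 [y] (1,7)
    t=5.1001 [x] (0,7) — stop
  → r_1 = 5.1001
beam 2: φ=90°, α=195°
  cosα=-0.9659 sinα=-0.2588 | (2,2) | tMaxX 0.3313 tMaxY 2.7432 | tΔX 1.0353 tΔY 3.8637
    t=0.3313 [x] (1,2)
    t=1.3666 [x] (0,2) — stop
  → r_2 = 1.3666
beam 3: φ=180°, α=285°
  cosα=0.2588 sinα=-0.9659 | (2,2) | tMaxX 2.6273 tMaxY 0.7350 | tΔX 3.8637 tΔY 1.0353
    t=0.7350 [y] (2,1) — stop
  → r_3 = 0.7350
beam 4: φ=270°, α=15°
  cosα=0.9659 sinα=0.2588 | (2,2) | tMaxX 0.7040 tMaxY 1.1205 | tΔX 1.0353 tΔY 3.8637
    t=0.7040 [x] (3,2) — stop
  → r_4 = 0.7040

ranges = [5.1001, 1.3666, 0.7350, 0.7040]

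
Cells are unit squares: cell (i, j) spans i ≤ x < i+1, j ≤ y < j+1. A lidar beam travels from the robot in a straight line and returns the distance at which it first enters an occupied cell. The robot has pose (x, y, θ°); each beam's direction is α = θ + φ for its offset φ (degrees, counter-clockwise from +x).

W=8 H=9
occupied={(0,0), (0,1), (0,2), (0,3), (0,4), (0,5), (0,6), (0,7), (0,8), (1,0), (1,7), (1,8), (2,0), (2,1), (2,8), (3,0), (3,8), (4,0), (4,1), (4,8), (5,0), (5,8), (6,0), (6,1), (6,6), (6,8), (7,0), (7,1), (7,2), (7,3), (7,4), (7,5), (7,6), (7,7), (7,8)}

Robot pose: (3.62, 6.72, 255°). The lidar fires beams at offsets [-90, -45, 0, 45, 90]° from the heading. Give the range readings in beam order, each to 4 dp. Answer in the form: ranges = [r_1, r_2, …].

ranges = [1.6771, 3.0253, 4.8865, 5.4502, 2.4640]

beam 1: φ=-90°, α=165°
  direction (-0.9659, 0.2588); cell (3,6); t to first gridline: x 0.6419, y 1.0818 (then +1.0353 / +3.8637)
    (2,6) via x @ 0.6419
    (2,7) via y @ 1.0818
    (1,7) via x @ 1.6771  # hit
  → r_1 = 1.6771
beam 2: φ=-45°, α=210°
  direction (-0.8660, -0.5000); cell (3,6); t to first gridline: x 0.7159, y 1.4400 (then +1.1547 / +2.0000)
    (2,6) via x @ 0.7159
    (2,5) via y @ 1.4400
    (1,5) via x @ 1.8706
    (0,5) via x @ 3.0253  # hit
  → r_2 = 3.0253
beam 3: φ=0°, α=255°
  direction (-0.2588, -0.9659); cell (3,6); t to first gridline: x 2.3955, y 0.7454 (then +3.8637 / +1.0353)
    (3,5) via y @ 0.7454
    (3,4) via y @ 1.7807
    (2,4) via x @ 2.3955
    (2,3) via y @ 2.8160
    (2,2) via y @ 3.8512
    (2,1) via y @ 4.8865  # hit
  → r_3 = 4.8865
beam 4: φ=45°, α=300°
  direction (0.5000, -0.8660); cell (3,6); t to first gridline: x 0.7600, y 0.8314 (then +2.0000 / +1.1547)
    (4,6) via x @ 0.7600
    (4,5) via y @ 0.8314
    (4,4) via y @ 1.9861
    (5,4) via x @ 2.7600
    (5,3) via y @ 3.1408
    (5,2) via y @ 4.2955
    (6,2) via x @ 4.7600
    (6,1) via y @ 5.4502  # hit
  → r_4 = 5.4502
beam 5: φ=90°, α=345°
  direction (0.9659, -0.2588); cell (3,6); t to first gridline: x 0.3934, y 2.7819 (then +1.0353 / +3.8637)
    (4,6) via x @ 0.3934
    (5,6) via x @ 1.4287
    (6,6) via x @ 2.4640  # hit
  → r_5 = 2.4640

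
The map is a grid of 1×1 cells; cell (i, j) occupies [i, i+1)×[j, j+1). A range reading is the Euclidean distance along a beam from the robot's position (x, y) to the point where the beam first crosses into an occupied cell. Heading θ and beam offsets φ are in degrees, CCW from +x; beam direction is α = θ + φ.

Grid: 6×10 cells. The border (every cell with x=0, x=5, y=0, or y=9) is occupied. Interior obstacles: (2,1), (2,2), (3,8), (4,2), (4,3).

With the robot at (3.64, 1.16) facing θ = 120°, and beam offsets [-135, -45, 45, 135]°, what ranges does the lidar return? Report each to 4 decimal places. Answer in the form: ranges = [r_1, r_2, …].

beam 1: φ=-135°, α=345°
  direction (0.9659, -0.2588); cell (3,1); t to first gridline: x 0.3727, y 0.6182 (then +1.0353 / +3.8637)
    (4,1) via x @ 0.3727
    (4,0) via y @ 0.6182  # hit
  → r_1 = 0.6182
beam 2: φ=-45°, α=75°
  direction (0.2588, 0.9659); cell (3,1); t to first gridline: x 1.3909, y 0.8696 (then +3.8637 / +1.0353)
    (3,2) via y @ 0.8696
    (4,2) via x @ 1.3909  # hit
  → r_2 = 1.3909
beam 3: φ=45°, α=165°
  direction (-0.9659, 0.2588); cell (3,1); t to first gridline: x 0.6626, y 3.2455 (then +1.0353 / +3.8637)
    (2,1) via x @ 0.6626  # hit
  → r_3 = 0.6626
beam 4: φ=135°, α=255°
  direction (-0.2588, -0.9659); cell (3,1); t to first gridline: x 2.4728, y 0.1656 (then +3.8637 / +1.0353)
    (3,0) via y @ 0.1656  # hit
  → r_4 = 0.1656

ranges = [0.6182, 1.3909, 0.6626, 0.1656]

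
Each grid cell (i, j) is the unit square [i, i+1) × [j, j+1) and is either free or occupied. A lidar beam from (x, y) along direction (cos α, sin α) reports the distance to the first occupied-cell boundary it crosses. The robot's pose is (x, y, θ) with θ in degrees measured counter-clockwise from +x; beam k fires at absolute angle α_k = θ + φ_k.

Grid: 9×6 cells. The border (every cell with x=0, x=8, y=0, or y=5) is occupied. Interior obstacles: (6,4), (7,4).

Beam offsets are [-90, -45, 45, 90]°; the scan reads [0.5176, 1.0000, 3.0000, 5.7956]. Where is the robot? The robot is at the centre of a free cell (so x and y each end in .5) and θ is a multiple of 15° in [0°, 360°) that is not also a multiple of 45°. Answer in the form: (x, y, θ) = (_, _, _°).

(x, y, θ) = (1.5, 2.5, 285°)

Enumerate (i+0.5, j+0.5, θ) over the 26 free cells and 16 admissible headings. For each, cast all 4 beams and compare to the given ranges.
  (6.5, 2.5, 240°): beam 1 = 5.0000 ≠ 0.5176 ✗
  (2.5, 2.5, 195°): beam 1 = 2.5882 ≠ 0.5176 ✗
  (2.5, 1.5, 75°): beam 1 = 1.9319 ≠ 0.5176 ✗
  (2.5, 4.5, 120°): beam 1 = 1.0000 ≠ 0.5176 ✗
  …
  (1.5, 2.5, 285°): r_1=0.5176, r_2=1.0000, r_3=3.0000, r_4=5.7956 — all match ✓
Only this pose fits every beam.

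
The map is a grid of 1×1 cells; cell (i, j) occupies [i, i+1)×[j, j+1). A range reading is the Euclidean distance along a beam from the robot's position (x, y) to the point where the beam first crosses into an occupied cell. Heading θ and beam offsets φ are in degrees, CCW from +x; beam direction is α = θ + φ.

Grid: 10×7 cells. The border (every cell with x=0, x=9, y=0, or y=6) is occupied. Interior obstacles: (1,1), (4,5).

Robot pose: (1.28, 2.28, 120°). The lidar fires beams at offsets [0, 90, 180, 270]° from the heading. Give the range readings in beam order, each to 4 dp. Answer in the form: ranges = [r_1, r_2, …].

beam 1: φ=0°, α=120°
  cosα=-0.5000 sinα=0.8660 | (1,2) | tMaxX 0.5600 tMaxY 0.8314 | tΔX 2.0000 tΔY 1.1547
    t=0.5600 [x] (0,2) — stop
  → r_1 = 0.5600
beam 2: φ=90°, α=210°
  cosα=-0.8660 sinα=-0.5000 | (1,2) | tMaxX 0.3233 tMaxY 0.5600 | tΔX 1.1547 tΔY 2.0000
    t=0.3233 [x] (0,2) — stop
  → r_2 = 0.3233
beam 3: φ=180°, α=300°
  cosα=0.5000 sinα=-0.8660 | (1,2) | tMaxX 1.4400 tMaxY 0.3233 | tΔX 2.0000 tΔY 1.1547
    t=0.3233 [y] (1,1) — stop
  → r_3 = 0.3233
beam 4: φ=270°, α=30°
  cosα=0.8660 sinα=0.5000 | (1,2) | tMaxX 0.8314 tMaxY 1.4400 | tΔX 1.1547 tΔY 2.0000
    t=0.8314 [x] (2,2)
    t=1.4400 [y] (2,3)
    t=1.9861 [x] (3,3)
    t=3.1408 [x] (4,3)
    t=3.4400 [y] (4,4)
    t=4.2955 [x] (5,4)
    t=5.4400 [y] (5,5)
    t=5.4502 [x] (6,5)
    t=6.6049 [x] (7,5)
    t=7.4400 [y] (7,6) — stop
  → r_4 = 7.4400

ranges = [0.5600, 0.3233, 0.3233, 7.4400]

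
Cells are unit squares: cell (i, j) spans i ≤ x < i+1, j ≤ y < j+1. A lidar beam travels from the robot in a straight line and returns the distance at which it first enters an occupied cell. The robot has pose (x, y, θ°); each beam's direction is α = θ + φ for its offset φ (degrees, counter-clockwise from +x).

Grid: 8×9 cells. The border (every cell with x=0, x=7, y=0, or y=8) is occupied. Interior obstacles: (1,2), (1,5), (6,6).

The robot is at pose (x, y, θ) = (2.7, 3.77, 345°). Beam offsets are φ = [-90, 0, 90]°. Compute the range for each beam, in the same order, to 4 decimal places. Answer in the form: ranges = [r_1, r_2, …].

ranges = [2.8677, 4.4517, 4.3792]

beam 1: φ=-90°, α=255°
  dir = (cos 255°, sin 255°) = (-0.2588, -0.9659); from cell (2,3)
  next x-line at t=2.7046, next y-line at t=0.7972; Δt_x=3.8637, Δt_y=1.0353
    y: enter (2,2) at t=0.7972
    y: enter (2,1) at t=1.8324
    x: enter (1,1) at t=2.7046
    y: enter (1,0) at t=2.8677 ← occupied
  → r_1 = 2.8677
beam 2: φ=0°, α=345°
  dir = (cos 345°, sin 345°) = (0.9659, -0.2588); from cell (2,3)
  next x-line at t=0.3106, next y-line at t=2.9751; Δt_x=1.0353, Δt_y=3.8637
    x: enter (3,3) at t=0.3106
    x: enter (4,3) at t=1.3459
    x: enter (5,3) at t=2.3811
    y: enter (5,2) at t=2.9751
    x: enter (6,2) at t=3.4164
    x: enter (7,2) at t=4.4517 ← occupied
  → r_2 = 4.4517
beam 3: φ=90°, α=75°
  dir = (cos 75°, sin 75°) = (0.2588, 0.9659); from cell (2,3)
  next x-line at t=1.1591, next y-line at t=0.2381; Δt_x=3.8637, Δt_y=1.0353
    y: enter (2,4) at t=0.2381
    x: enter (3,4) at t=1.1591
    y: enter (3,5) at t=1.2734
    y: enter (3,6) at t=2.3087
    y: enter (3,7) at t=3.3439
    y: enter (3,8) at t=4.3792 ← occupied
  → r_3 = 4.3792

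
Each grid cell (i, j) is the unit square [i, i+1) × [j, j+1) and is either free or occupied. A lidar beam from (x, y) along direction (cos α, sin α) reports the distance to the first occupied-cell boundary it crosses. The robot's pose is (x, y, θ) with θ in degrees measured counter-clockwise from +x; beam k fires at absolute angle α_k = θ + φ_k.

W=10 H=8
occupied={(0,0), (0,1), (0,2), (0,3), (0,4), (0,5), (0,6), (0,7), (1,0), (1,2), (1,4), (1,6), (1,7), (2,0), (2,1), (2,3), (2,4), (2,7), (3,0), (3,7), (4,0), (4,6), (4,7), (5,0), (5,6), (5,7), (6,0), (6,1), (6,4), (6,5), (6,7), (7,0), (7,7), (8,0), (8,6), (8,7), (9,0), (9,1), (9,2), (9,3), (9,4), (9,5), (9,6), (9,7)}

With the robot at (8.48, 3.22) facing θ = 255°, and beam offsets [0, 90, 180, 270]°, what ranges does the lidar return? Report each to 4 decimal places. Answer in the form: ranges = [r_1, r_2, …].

ranges = [2.2983, 0.5383, 2.0091, 5.6733]

beam 1: φ=0°, α=255°
  direction (-0.2588, -0.9659); cell (8,3); t to first gridline: x 1.8546, y 0.2278 (then +3.8637 / +1.0353)
    (8,2) via y @ 0.2278
    (8,1) via y @ 1.2630
    (7,1) via x @ 1.8546
    (7,0) via y @ 2.2983  # hit
  → r_1 = 2.2983
beam 2: φ=90°, α=345°
  direction (0.9659, -0.2588); cell (8,3); t to first gridline: x 0.5383, y 0.8500 (then +1.0353 / +3.8637)
    (9,3) via x @ 0.5383  # hit
  → r_2 = 0.5383
beam 3: φ=180°, α=75°
  direction (0.2588, 0.9659); cell (8,3); t to first gridline: x 2.0091, y 0.8075 (then +3.8637 / +1.0353)
    (8,4) via y @ 0.8075
    (8,5) via y @ 1.8428
    (9,5) via x @ 2.0091  # hit
  → r_3 = 2.0091
beam 4: φ=270°, α=165°
  direction (-0.9659, 0.2588); cell (8,3); t to first gridline: x 0.4969, y 3.0137 (then +1.0353 / +3.8637)
    (7,3) via x @ 0.4969
    (6,3) via x @ 1.5322
    (5,3) via x @ 2.5675
    (5,4) via y @ 3.0137
    (4,4) via x @ 3.6028
    (3,4) via x @ 4.6380
    (2,4) via x @ 5.6733  # hit
  → r_4 = 5.6733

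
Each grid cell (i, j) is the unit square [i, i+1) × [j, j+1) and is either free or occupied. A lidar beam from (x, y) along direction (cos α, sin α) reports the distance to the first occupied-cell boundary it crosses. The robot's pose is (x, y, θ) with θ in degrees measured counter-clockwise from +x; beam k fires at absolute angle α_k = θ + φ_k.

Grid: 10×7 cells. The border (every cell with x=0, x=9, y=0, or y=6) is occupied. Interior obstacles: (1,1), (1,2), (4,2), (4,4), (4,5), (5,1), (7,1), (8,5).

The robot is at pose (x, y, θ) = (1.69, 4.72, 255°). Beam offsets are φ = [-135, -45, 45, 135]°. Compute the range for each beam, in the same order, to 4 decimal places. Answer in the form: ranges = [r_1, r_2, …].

beam 1: φ=-135°, α=120°
  cosα=-0.5000 sinα=0.8660 | (1,4) | tMaxX 1.3800 tMaxY 0.3233 | tΔX 2.0000 tΔY 1.1547
    t=0.3233 [y] (1,5)
    t=1.3800 [x] (0,5) — stop
  → r_1 = 1.3800
beam 2: φ=-45°, α=210°
  cosα=-0.8660 sinα=-0.5000 | (1,4) | tMaxX 0.7967 tMaxY 1.4400 | tΔX 1.1547 tΔY 2.0000
    t=0.7967 [x] (0,4) — stop
  → r_2 = 0.7967
beam 3: φ=45°, α=300°
  cosα=0.5000 sinα=-0.8660 | (1,4) | tMaxX 0.6200 tMaxY 0.8314 | tΔX 2.0000 tΔY 1.1547
    t=0.6200 [x] (2,4)
    t=0.8314 [y] (2,3)
    t=1.9861 [y] (2,2)
    t=2.6200 [x] (3,2)
    t=3.1408 [y] (3,1)
    t=4.2955 [y] (3,0) — stop
  → r_3 = 4.2955
beam 4: φ=135°, α=30°
  cosα=0.8660 sinα=0.5000 | (1,4) | tMaxX 0.3580 tMaxY 0.5600 | tΔX 1.1547 tΔY 2.0000
    t=0.3580 [x] (2,4)
    t=0.5600 [y] (2,5)
    t=1.5127 [x] (3,5)
    t=2.5600 [y] (3,6) — stop
  → r_4 = 2.5600

ranges = [1.3800, 0.7967, 4.2955, 2.5600]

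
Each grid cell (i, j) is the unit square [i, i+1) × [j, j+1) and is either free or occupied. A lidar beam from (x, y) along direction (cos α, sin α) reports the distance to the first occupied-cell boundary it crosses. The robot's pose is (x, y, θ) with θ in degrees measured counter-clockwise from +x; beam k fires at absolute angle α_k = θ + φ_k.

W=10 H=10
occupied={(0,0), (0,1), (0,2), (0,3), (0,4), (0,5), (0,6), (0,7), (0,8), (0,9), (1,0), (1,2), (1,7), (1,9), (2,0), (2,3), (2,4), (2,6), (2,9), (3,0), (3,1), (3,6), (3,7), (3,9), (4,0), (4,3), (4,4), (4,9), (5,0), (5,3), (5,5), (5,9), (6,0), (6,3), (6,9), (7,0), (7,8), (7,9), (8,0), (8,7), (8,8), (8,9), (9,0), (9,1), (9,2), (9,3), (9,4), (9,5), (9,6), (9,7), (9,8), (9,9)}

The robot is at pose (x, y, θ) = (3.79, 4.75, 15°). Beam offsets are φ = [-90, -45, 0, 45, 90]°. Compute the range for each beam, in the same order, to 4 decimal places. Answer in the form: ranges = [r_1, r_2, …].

ranges = [0.8114, 0.2425, 0.2174, 4.9075, 1.2941]

beam 1: φ=-90°, α=285°
  cosα=0.2588 sinα=-0.9659 | (3,4) | tMaxX 0.8114 tMaxY 0.7765 | tΔX 3.8637 tΔY 1.0353
    t=0.7765 [y] (3,3)
    t=0.8114 [x] (4,3) — stop
  → r_1 = 0.8114
beam 2: φ=-45°, α=330°
  cosα=0.8660 sinα=-0.5000 | (3,4) | tMaxX 0.2425 tMaxY 1.5000 | tΔX 1.1547 tΔY 2.0000
    t=0.2425 [x] (4,4) — stop
  → r_2 = 0.2425
beam 3: φ=0°, α=15°
  cosα=0.9659 sinα=0.2588 | (3,4) | tMaxX 0.2174 tMaxY 0.9659 | tΔX 1.0353 tΔY 3.8637
    t=0.2174 [x] (4,4) — stop
  → r_3 = 0.2174
beam 4: φ=45°, α=60°
  cosα=0.5000 sinα=0.8660 | (3,4) | tMaxX 0.4200 tMaxY 0.2887 | tΔX 2.0000 tΔY 1.1547
    t=0.2887 [y] (3,5)
    t=0.4200 [x] (4,5)
    t=1.4434 [y] (4,6)
    t=2.4200 [x] (5,6)
    t=2.5981 [y] (5,7)
    t=3.7528 [y] (5,8)
    t=4.4200 [x] (6,8)
    t=4.9075 [y] (6,9) — stop
  → r_4 = 4.9075
beam 5: φ=90°, α=105°
  cosα=-0.2588 sinα=0.9659 | (3,4) | tMaxX 3.0523 tMaxY 0.2588 | tΔX 3.8637 tΔY 1.0353
    t=0.2588 [y] (3,5)
    t=1.2941 [y] (3,6) — stop
  → r_5 = 1.2941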